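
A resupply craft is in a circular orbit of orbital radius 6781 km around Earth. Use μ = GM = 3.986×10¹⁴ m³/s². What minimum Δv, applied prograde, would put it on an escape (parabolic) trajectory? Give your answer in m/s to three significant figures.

Δv ≈ 3180 m/s

r = 6781 km = 6.781×10⁶ m.
Circular speed v_c = √(μ/r) = 7667 m/s.
Escape speed v_esc = √(2μ/r) = √2 × v_c = 10840 m/s.
Δv = v_esc − v_c = 3176 m/s.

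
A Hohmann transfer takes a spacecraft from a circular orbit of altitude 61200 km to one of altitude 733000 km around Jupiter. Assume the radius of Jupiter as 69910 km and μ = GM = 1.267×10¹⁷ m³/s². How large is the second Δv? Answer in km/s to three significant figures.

r₁ = 69910 + 61200 = 131110 km = 1.3111×10⁸ m.
r₂ = 69910 + 733000 = 802910 km = 8.0291×10⁸ m.
Transfer ellipse a_t = (r₁ + r₂)/2 = 4.670×10⁸ m.
At r₁: circular v_c1 = √(μ/r₁) = 31090 m/s; transfer-perijove v_p = √[μ(2/r₁ − 1/a_t)] = 40760 m/s.
At r₂: circular v_c2 = √(μ/r₂) = 12560 m/s; transfer-apojove v_a = √[μ(2/r₂ − 1/a_t)] = 6656 m/s.
Δv₂ = v_c2 − v_a = 5906 m/s.
= 5.906 km/s.

Δv ≈ 5.91 km/s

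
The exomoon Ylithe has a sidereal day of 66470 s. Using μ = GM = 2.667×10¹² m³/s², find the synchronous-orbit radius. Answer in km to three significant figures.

r_sync ≈ 6680 km

A synchronous orbit has period T, so by Kepler's third law a = (μT²/4π²)^(1/3).
μT²/4π² = 2.667×10¹² × (6.647×10⁴)² / 39.48 = 2.985×10²⁰ m³.
a = 6.683×10⁶ m = 6683.0 km.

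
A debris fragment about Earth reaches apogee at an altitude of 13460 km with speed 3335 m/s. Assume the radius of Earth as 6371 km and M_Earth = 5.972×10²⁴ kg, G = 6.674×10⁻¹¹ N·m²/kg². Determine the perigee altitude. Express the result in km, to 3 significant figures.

μ = GM = 6.674×10⁻¹¹ × 5.972×10²⁴ = 3.986×10¹⁴ m³/s².
r_a = 6371 + 13460 = 19831 km = 1.983×10⁷ m.
Specific energy ε = v²/2 − μ/r = -1.454×10⁷ J/kg, so a = −μ/(2ε) = 1.371×10⁷ m.
The apsides satisfy r_p + r_a = 2a, so the perigee radius is 2a − r_a = 7.586×10⁶ m = 7586.2 km.
Perigee altitude = 7586.2 − 6371 = 1215.2 km.

perigee altitude ≈ 1220 km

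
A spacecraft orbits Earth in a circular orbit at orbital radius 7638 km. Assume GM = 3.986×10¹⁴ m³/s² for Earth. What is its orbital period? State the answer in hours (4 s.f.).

r = 7638 km = 7.638×10⁶ m.
Kepler's third law: T = 2π√(r³/μ) = 2π√((7.638×10⁶)³ / 3.986×10¹⁴).
r³/μ = 1.118×10⁶ s², so T = 2π × 1.057×10³ = 6.643×10³ s.
Converting: 6.643×10³ s ÷ 3600 = 1.845 hours.

T ≈ 1.845 hours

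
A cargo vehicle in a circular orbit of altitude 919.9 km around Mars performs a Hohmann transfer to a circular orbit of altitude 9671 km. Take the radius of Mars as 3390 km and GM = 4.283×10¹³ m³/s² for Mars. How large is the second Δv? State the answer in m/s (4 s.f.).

r₁ = 3390 + 919.9 = 4309.9 km = 4.3099×10⁶ m.
r₂ = 3390 + 9671 = 13061 km = 1.3061×10⁷ m.
Transfer ellipse a_t = (r₁ + r₂)/2 = 8.685×10⁶ m.
At r₁: circular v_c1 = √(μ/r₁) = 3152 m/s; transfer-periapsis v_p = √[μ(2/r₁ − 1/a_t)] = 3866 m/s.
At r₂: circular v_c2 = √(μ/r₂) = 1811 m/s; transfer-apoapsis v_a = √[μ(2/r₂ − 1/a_t)] = 1276 m/s.
Δv₂ = v_c2 − v_a = 535.2 m/s.

Δv ≈ 535.2 m/s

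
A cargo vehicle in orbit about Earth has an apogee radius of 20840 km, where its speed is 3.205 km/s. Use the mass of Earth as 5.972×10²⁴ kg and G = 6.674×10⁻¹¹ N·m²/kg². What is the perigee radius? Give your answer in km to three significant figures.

μ = GM = 6.674×10⁻¹¹ × 5.972×10²⁴ = 3.986×10¹⁴ m³/s².
r_a = 2.084×10⁷ m.
Specific energy ε = v²/2 − μ/r = -1.399×10⁷ J/kg, so a = −μ/(2ε) = 1.425×10⁷ m.
The apsides satisfy r_p + r_a = 2a, so the perigee radius is 2a − r_a = 7.651×10⁶ m = 7651.2 km.

perigee radius ≈ 7650 km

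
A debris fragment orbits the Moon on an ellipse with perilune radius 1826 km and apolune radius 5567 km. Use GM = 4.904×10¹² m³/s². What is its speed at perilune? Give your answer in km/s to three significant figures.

Semi-major axis a = (r_p + r_a)/2 = 3696.5 km = 3.696×10⁶ m.
Vis-viva: v² = μ(2/r − 1/a) = 4.904×10¹² × (1.095×10⁻⁶ − 2.705×10⁻⁷) = 4.045×10⁶ m²/s².
v = 2011 m/s = 2.011 km/s.

v ≈ 2.01 km/s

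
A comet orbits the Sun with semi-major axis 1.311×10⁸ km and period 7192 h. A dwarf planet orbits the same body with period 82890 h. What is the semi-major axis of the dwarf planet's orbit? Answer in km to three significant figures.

Kepler's third law: a³ ∝ T², so a₂ = a₁ (T₂/T₁)^(2/3).
T₂/T₁ = 11.53, (T₂/T₁)^(2/3) = 5.102.
a₂ = 1.311×10⁸ × 5.102 = 6.689×10⁸ km.

a₂ ≈ 6.69×10⁸ km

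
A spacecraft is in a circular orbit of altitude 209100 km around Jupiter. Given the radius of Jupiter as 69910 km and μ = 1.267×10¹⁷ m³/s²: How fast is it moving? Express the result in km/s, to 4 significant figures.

v ≈ 21.31 km/s

r = 69910 + 209100 = 279010 km = 2.7901×10⁸ m.
For a circular orbit v = √(μ/r) = √(1.267×10¹⁷ / 2.790×10⁸) = √(4.541×10⁸) = 21310 m/s.
That is 21.31 km/s.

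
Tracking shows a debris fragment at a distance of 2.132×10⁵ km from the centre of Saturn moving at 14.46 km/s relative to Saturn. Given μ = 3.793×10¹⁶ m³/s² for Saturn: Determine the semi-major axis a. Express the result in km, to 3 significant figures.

a ≈ 2.59×10⁵ km

r = 2.132×10⁸ m.
Vis-viva rearranged: 1/a = 2/r − v²/μ = 9.381×10⁻⁹ − 5.513×10⁻⁹ = 3.868×10⁻⁹ m⁻¹.
a = 2.585×10⁸ m = 2.5851×10⁵ km.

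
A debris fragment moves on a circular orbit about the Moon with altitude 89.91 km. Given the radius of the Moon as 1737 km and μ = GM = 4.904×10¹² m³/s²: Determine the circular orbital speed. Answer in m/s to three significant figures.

r = 1737 + 89.91 = 1826.9 km = 1.8269×10⁶ m.
For a circular orbit v = √(μ/r) = √(4.904×10¹² / 1.827×10⁶) = √(2.684×10⁶) = 1638 m/s.

v ≈ 1640 m/s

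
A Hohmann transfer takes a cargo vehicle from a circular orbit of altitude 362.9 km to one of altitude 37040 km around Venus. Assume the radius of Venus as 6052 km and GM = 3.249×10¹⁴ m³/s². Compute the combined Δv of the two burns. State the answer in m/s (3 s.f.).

r₁ = 6052 + 362.9 = 6414.9 km = 6.4149×10⁶ m.
r₂ = 6052 + 37040 = 43092 km = 4.3092×10⁷ m.
Transfer ellipse a_t = (r₁ + r₂)/2 = 2.475×10⁷ m.
At r₁: circular v_c1 = √(μ/r₁) = 7117 m/s; transfer-periapsis v_p = √[μ(2/r₁ − 1/a_t)] = 9390 m/s.
Δv₁ = v_p − v_c1 = 2273 m/s.
At r₂: circular v_c2 = √(μ/r₂) = 2746 m/s; transfer-apoapsis v_a = √[μ(2/r₂ − 1/a_t)] = 1398 m/s.
Δv₂ = v_c2 − v_a = 1348 m/s.
Total Δv = Δv₁ + Δv₂ = 3621 m/s.

Δv_total ≈ 3620 m/s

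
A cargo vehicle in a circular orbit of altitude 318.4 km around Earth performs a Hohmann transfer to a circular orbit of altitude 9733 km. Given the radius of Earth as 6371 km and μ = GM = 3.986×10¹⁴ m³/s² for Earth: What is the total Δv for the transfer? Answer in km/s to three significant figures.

Δv_total ≈ 2.62 km/s

r₁ = 6371 + 318.4 = 6689.4 km = 6.6894×10⁶ m.
r₂ = 6371 + 9733 = 16104 km = 1.6104×10⁷ m.
Transfer ellipse a_t = (r₁ + r₂)/2 = 1.140×10⁷ m.
At r₁: circular v_c1 = √(μ/r₁) = 7719 m/s; transfer-perigee v_p = √[μ(2/r₁ − 1/a_t)] = 9176 m/s.
Δv₁ = v_p − v_c1 = 1457 m/s.
At r₂: circular v_c2 = √(μ/r₂) = 4975 m/s; transfer-apogee v_a = √[μ(2/r₂ − 1/a_t)] = 3812 m/s.
Δv₂ = v_c2 − v_a = 1164 m/s.
Total Δv = Δv₁ + Δv₂ = 2620 m/s = 2.620 km/s.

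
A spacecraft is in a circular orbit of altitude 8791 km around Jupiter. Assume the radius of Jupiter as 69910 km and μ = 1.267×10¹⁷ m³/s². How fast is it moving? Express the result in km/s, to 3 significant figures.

r = 69910 + 8791 = 78701 km = 7.8701×10⁷ m.
For a circular orbit v = √(μ/r) = √(1.267×10¹⁷ / 7.870×10⁷) = √(1.610×10⁹) = 40120 m/s.
That is 40.12 km/s.

v ≈ 40.1 km/s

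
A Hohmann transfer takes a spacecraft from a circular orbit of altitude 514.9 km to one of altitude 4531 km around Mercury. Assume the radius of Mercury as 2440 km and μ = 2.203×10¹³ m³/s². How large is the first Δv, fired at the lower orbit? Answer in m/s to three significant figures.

r₁ = 2440 + 514.9 = 2954.9 km = 2.9549×10⁶ m.
r₂ = 2440 + 4531 = 6971.0 km = 6.9710×10⁶ m.
Transfer ellipse a_t = (r₁ + r₂)/2 = 4.963×10⁶ m.
At r₁: circular v_c1 = √(μ/r₁) = 2730 m/s; transfer-periherm v_p = √[μ(2/r₁ − 1/a_t)] = 3236 m/s.
Δv₁ = v_p − v_c1 = 505.6 m/s.

Δv ≈ 506 m/s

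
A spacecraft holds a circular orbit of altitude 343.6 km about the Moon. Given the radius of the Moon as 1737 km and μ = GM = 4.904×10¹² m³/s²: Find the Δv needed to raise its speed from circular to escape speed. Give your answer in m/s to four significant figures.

Δv ≈ 635.9 m/s

r = 1737 + 343.6 = 2080.6 km = 2.0806×10⁶ m.
Circular speed v_c = √(μ/r) = 1535 m/s.
Escape speed v_esc = √(2μ/r) = √2 × v_c = 2171 m/s.
Δv = v_esc − v_c = 635.9 m/s.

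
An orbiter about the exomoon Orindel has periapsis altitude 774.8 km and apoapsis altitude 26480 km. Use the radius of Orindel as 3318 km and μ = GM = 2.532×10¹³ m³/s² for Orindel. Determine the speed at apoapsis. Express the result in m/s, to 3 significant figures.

v ≈ 453 m/s

r_p = 3318 + 774.8 = 4092.8 km = 4.0928×10⁶ m.
r_a = 3318 + 26480 = 29798 km = 2.9798×10⁷ m.
Semi-major axis a = (r_p + r_a)/2 = 16945 km = 1.695×10⁷ m.
Vis-viva: v² = μ(2/r − 1/a) = 2.532×10¹³ × (6.712×10⁻⁸ − 5.901×10⁻⁸) = 2.052×10⁵ m²/s².
v = 453.0 m/s.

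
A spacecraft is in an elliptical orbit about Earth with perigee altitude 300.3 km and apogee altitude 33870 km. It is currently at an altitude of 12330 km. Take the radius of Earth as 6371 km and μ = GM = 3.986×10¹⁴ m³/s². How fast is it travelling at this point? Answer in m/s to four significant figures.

v ≈ 5063 m/s

r_p = 6371 + 300.3 = 6671.3 km = 6.6713×10⁶ m.
r_a = 6371 + 33870 = 40241 km = 4.0241×10⁷ m.
r = 6371 + 12330 = 18701 km = 1.870×10⁷ m.
Semi-major axis a = (r_p + r_a)/2 = 23456 km = 2.346×10⁷ m.
Vis-viva: v² = μ(2/r − 1/a) = 3.986×10¹⁴ × (1.069×10⁻⁷ − 4.263×10⁻⁸) = 2.564×10⁷ m²/s².
v = 5063 m/s.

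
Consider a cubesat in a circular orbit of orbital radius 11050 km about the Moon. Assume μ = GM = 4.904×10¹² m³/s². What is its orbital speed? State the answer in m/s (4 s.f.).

v ≈ 666.2 m/s

r = 11050 km = 1.105×10⁷ m.
For a circular orbit v = √(μ/r) = √(4.904×10¹² / 1.105×10⁷) = √(4.438×10⁵) = 666.2 m/s.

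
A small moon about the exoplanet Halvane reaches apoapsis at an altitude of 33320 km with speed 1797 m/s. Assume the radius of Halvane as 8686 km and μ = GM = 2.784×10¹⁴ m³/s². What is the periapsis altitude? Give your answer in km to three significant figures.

periapsis altitude ≈ 4840 km

r_a = 8686 + 33320 = 42006 km = 4.201×10⁷ m.
Specific energy ε = v²/2 − μ/r = -5.013×10⁶ J/kg, so a = −μ/(2ε) = 2.777×10⁷ m.
The apsides satisfy r_p + r_a = 2a, so the periapsis radius is 2a − r_a = 1.353×10⁷ m = 13529 km.
Periapsis altitude = 13529 − 8686 = 4843.4 km.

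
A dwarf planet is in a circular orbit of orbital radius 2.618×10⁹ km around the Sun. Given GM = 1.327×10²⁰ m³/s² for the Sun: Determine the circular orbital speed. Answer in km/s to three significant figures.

v ≈ 7.12 km/s

r = 2.618×10⁹ km = 2.618×10¹² m.
For a circular orbit v = √(μ/r) = √(1.327×10²⁰ / 2.618×10¹²) = √(5.069×10⁷) = 7120 m/s.
That is 7.120 km/s.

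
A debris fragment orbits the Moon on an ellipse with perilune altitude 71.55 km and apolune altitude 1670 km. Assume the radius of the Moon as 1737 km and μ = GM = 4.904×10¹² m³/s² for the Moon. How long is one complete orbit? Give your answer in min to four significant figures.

r_p = 1737 + 71.55 = 1808.5 km = 1.8086×10⁶ m.
r_a = 1737 + 1670 = 3407.0 km = 3.4070×10⁶ m.
Semi-major axis a = (r_p + r_a)/2 = (1808.5 + 3407.0)/2 = 2607.8 km = 2.608×10⁶ m.
By Kepler's third law T = 2π√(a³/μ) = 2π × 1.902×10³ = 1.195×10⁴ s.
= 199.1 min.

T ≈ 199.1 min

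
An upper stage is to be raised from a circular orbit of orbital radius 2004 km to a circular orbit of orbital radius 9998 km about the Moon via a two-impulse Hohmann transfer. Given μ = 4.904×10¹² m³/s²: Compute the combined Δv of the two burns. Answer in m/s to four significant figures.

r₁ = 2004 km = 2.004×10⁶ m.
r₂ = 9998 km = 9.998×10⁶ m.
Transfer ellipse a_t = (r₁ + r₂)/2 = 6.001×10⁶ m.
At r₁: circular v_c1 = √(μ/r₁) = 1564 m/s; transfer-perilune v_p = √[μ(2/r₁ − 1/a_t)] = 2019 m/s.
Δv₁ = v_p − v_c1 = 454.8 m/s.
At r₂: circular v_c2 = √(μ/r₂) = 700.4 m/s; transfer-apolune v_a = √[μ(2/r₂ − 1/a_t)] = 404.7 m/s.
Δv₂ = v_c2 − v_a = 295.6 m/s.
Total Δv = Δv₁ + Δv₂ = 750.5 m/s.

Δv_total ≈ 750.5 m/s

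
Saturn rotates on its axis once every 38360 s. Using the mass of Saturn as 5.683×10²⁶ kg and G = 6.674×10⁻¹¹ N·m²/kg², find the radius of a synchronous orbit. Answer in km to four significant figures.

μ = GM = 6.674×10⁻¹¹ × 5.683×10²⁶ = 3.793×10¹⁶ m³/s².
A synchronous orbit has period T, so by Kepler's third law a = (μT²/4π²)^(1/3).
μT²/4π² = 3.793×10¹⁶ × (3.836×10⁴)² / 39.48 = 1.414×10²⁴ m³.
a = 1.122×10⁸ m = 1.1223×10⁵ km.

r_sync ≈ 1.122×10⁵ km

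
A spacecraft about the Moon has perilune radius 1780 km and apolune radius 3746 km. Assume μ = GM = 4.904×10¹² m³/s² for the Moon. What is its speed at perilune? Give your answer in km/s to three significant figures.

v ≈ 1.93 km/s

Semi-major axis a = (r_p + r_a)/2 = 2763.0 km = 2.763×10⁶ m.
Vis-viva: v² = μ(2/r − 1/a) = 4.904×10¹² × (1.124×10⁻⁶ − 3.619×10⁻⁷) = 3.735×10⁶ m²/s².
v = 1933 m/s = 1.933 km/s.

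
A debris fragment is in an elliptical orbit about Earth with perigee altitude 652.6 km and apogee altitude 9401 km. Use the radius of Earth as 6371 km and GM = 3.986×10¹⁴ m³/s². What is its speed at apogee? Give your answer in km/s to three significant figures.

v ≈ 3.95 km/s

r_p = 6371 + 652.6 = 7023.6 km = 7.0236×10⁶ m.
r_a = 6371 + 9401 = 15772 km = 1.5772×10⁷ m.
Semi-major axis a = (r_p + r_a)/2 = 11398 km = 1.140×10⁷ m.
Vis-viva: v² = μ(2/r − 1/a) = 3.986×10¹⁴ × (1.268×10⁻⁷ − 8.774×10⁻⁸) = 1.557×10⁷ m²/s².
v = 3946 m/s = 3.946 km/s.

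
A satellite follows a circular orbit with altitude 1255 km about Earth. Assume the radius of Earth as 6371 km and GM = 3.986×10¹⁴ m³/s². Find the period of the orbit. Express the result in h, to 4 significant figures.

r = 6371 + 1255 = 7626.0 km = 7.6260×10⁶ m.
Kepler's third law: T = 2π√(r³/μ) = 2π√((7.626×10⁶)³ / 3.986×10¹⁴).
r³/μ = 1.113×10⁶ s², so T = 2π × 1.055×10³ = 6.628×10³ s.
Converting: 6.628×10³ s ÷ 3600 = 1.841 h.

T ≈ 1.841 h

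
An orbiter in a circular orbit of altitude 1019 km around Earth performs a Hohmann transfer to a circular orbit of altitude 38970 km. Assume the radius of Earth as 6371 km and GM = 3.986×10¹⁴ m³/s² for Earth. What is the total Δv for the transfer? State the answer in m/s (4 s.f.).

r₁ = 6371 + 1019 = 7390.0 km = 7.3900×10⁶ m.
r₂ = 6371 + 38970 = 45341 km = 4.5341×10⁷ m.
Transfer ellipse a_t = (r₁ + r₂)/2 = 2.637×10⁷ m.
At r₁: circular v_c1 = √(μ/r₁) = 7344 m/s; transfer-perigee v_p = √[μ(2/r₁ − 1/a_t)] = 9631 m/s.
Δv₁ = v_p − v_c1 = 2287 m/s.
At r₂: circular v_c2 = √(μ/r₂) = 2965 m/s; transfer-apogee v_a = √[μ(2/r₂ − 1/a_t)] = 1570 m/s.
Δv₂ = v_c2 − v_a = 1395 m/s.
Total Δv = Δv₁ + Δv₂ = 3682 m/s.

Δv_total ≈ 3682 m/s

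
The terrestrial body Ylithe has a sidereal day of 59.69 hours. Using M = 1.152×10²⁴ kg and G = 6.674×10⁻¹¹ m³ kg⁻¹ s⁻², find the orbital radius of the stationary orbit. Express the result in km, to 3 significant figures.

μ = GM = 6.674×10⁻¹¹ × 1.152×10²⁴ = 7.688×10¹³ m³/s².
T = 59.69 hours = 2.149×10⁵ s.
A synchronous orbit has period T, so by Kepler's third law a = (μT²/4π²)^(1/3).
μT²/4π² = 7.688×10¹³ × (2.149×10⁵)² / 39.48 = 8.993×10²² m³.
a = 4.480×10⁷ m = 44802 km.

r_sync ≈ 44800 km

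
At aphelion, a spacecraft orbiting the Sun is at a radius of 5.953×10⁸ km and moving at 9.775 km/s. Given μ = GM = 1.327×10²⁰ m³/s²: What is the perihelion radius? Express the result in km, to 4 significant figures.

r_a = 5.953×10¹¹ m.
Specific energy ε = v²/2 − μ/r = -1.751×10⁸ J/kg, so a = −μ/(2ε) = 3.788×10¹¹ m.
The apsides satisfy r_p + r_a = 2a, so the perihelion radius is 2a − r_a = 1.624×10¹¹ m = 1.6239×10⁸ km.

perihelion radius ≈ 1.624×10⁸ km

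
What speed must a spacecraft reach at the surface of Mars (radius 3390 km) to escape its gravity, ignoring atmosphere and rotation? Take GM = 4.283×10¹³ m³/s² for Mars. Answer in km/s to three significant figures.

r = R = 3.390×10⁶ m.
Escape speed v_esc = √(2μ/r) = √(2 × 4.283×10¹³ / 3.390×10⁶) = √(2.527×10⁷) = 5027 m/s.
= 5.027 km/s.

v_esc ≈ 5.03 km/s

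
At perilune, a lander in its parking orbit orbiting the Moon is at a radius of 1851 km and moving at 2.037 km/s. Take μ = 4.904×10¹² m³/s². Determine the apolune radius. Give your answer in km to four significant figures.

apolune radius ≈ 6682 km

r_p = 1.851×10⁶ m.
Specific energy ε = v²/2 − μ/r = -5.747×10⁵ J/kg, so a = −μ/(2ε) = 4.267×10⁶ m.
The apsides satisfy r_p + r_a = 2a, so the apolune radius is 2a − r_p = 6.682×10⁶ m = 6682.2 km.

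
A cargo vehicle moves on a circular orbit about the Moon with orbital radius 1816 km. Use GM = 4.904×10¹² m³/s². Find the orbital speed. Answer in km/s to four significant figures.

r = 1816 km = 1.816×10⁶ m.
For a circular orbit v = √(μ/r) = √(4.904×10¹² / 1.816×10⁶) = √(2.700×10⁶) = 1643 m/s.
That is 1.643 km/s.

v ≈ 1.643 km/s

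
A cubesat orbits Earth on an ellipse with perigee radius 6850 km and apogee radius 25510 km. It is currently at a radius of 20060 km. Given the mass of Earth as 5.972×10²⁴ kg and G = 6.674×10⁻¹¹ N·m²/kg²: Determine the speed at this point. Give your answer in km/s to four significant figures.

μ = GM = 6.674×10⁻¹¹ × 5.972×10²⁴ = 3.986×10¹⁴ m³/s².
Semi-major axis a = (r_p + r_a)/2 = 16180 km = 1.618×10⁷ m.
Vis-viva: v² = μ(2/r − 1/a) = 3.986×10¹⁴ × (9.970×10⁻⁸ − 6.180×10⁻⁸) = 1.510×10⁷ m²/s².
v = 3886 m/s = 3.886 km/s.

v ≈ 3.886 km/s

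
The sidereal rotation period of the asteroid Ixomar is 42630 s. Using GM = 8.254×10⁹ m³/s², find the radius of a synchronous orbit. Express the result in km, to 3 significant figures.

A synchronous orbit has period T, so by Kepler's third law a = (μT²/4π²)^(1/3).
μT²/4π² = 8.254×10⁹ × (4.263×10⁴)² / 39.48 = 3.800×10¹⁷ m³.
a = 7.243×10⁵ m = 724.29 km.

r_sync ≈ 724 km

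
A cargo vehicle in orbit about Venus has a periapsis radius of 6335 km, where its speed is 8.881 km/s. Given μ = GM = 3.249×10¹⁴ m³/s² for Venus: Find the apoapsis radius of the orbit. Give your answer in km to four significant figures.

r_p = 6.335×10⁶ m.
Specific energy ε = v²/2 − μ/r = -1.185×10⁷ J/kg, so a = −μ/(2ε) = 1.371×10⁷ m.
The apsides satisfy r_p + r_a = 2a, so the apoapsis radius is 2a − r_p = 2.108×10⁷ m = 21082 km.

apoapsis radius ≈ 21080 km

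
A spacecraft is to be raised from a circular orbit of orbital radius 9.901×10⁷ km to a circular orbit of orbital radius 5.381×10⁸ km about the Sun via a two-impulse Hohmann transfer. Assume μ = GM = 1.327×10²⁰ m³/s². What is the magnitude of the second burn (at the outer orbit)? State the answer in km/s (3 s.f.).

Δv ≈ 6.95 km/s

r₁ = 9.901×10⁷ km = 9.901×10¹⁰ m.
r₂ = 5.381×10⁸ km = 5.381×10¹¹ m.
Transfer ellipse a_t = (r₁ + r₂)/2 = 3.186×10¹¹ m.
At r₁: circular v_c1 = √(μ/r₁) = 36610 m/s; transfer-perihelion v_p = √[μ(2/r₁ − 1/a_t)] = 47580 m/s.
At r₂: circular v_c2 = √(μ/r₂) = 15700 m/s; transfer-aphelion v_a = √[μ(2/r₂ − 1/a_t)] = 8755 m/s.
Δv₂ = v_c2 − v_a = 6949 m/s.
= 6.949 km/s.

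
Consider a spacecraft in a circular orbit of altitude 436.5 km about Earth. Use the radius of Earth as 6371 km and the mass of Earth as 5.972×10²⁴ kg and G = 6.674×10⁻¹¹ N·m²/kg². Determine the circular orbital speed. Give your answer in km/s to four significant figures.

μ = GM = 6.674×10⁻¹¹ × 5.972×10²⁴ = 3.986×10¹⁴ m³/s².
r = 6371 + 436.5 = 6807.5 km = 6.8075×10⁶ m.
For a circular orbit v = √(μ/r) = √(3.986×10¹⁴ / 6.808×10⁶) = √(5.855×10⁷) = 7652 m/s.
That is 7.652 km/s.

v ≈ 7.652 km/s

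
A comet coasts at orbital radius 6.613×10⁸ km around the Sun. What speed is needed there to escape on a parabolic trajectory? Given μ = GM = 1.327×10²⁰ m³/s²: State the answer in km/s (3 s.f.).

v_esc ≈ 20.0 km/s

r = 6.613×10⁸ km = 6.613×10¹¹ m.
Escape speed v_esc = √(2μ/r) = √(2 × 1.327×10²⁰ / 6.613×10¹¹) = √(4.013×10⁸) = 20030 m/s.
= 20.03 km/s.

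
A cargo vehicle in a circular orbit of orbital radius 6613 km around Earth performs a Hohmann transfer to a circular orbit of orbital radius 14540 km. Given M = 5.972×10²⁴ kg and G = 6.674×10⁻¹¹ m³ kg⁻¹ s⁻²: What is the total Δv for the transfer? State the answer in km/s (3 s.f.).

μ = GM = 6.674×10⁻¹¹ × 5.972×10²⁴ = 3.986×10¹⁴ m³/s².
r₁ = 6613 km = 6.613×10⁶ m.
r₂ = 14540 km = 1.454×10⁷ m.
Transfer ellipse a_t = (r₁ + r₂)/2 = 1.058×10⁷ m.
At r₁: circular v_c1 = √(μ/r₁) = 7763 m/s; transfer-perigee v_p = √[μ(2/r₁ − 1/a_t)] = 9103 m/s.
Δv₁ = v_p − v_c1 = 1339 m/s.
At r₂: circular v_c2 = √(μ/r₂) = 5236 m/s; transfer-apogee v_a = √[μ(2/r₂ − 1/a_t)] = 4140 m/s.
Δv₂ = v_c2 − v_a = 1096 m/s.
Total Δv = Δv₁ + Δv₂ = 2435 m/s = 2.435 km/s.

Δv_total ≈ 2.43 km/s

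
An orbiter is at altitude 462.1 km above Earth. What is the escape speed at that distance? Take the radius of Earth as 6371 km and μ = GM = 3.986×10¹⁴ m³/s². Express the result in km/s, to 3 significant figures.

r = 6371 + 462.1 = 6833.1 km = 6.8331×10⁶ m.
Escape speed v_esc = √(2μ/r) = √(2 × 3.986×10¹⁴ / 6.833×10⁶) = √(1.167×10⁸) = 10800 m/s.
= 10.80 km/s.

v_esc ≈ 10.8 km/s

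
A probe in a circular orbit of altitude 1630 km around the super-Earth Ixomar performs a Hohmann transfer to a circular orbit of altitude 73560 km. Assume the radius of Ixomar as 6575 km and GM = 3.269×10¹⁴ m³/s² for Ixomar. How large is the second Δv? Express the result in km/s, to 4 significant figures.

r₁ = 6575 + 1630 = 8205.0 km = 8.2050×10⁶ m.
r₂ = 6575 + 73560 = 80135 km = 8.0135×10⁷ m.
Transfer ellipse a_t = (r₁ + r₂)/2 = 4.417×10⁷ m.
At r₁: circular v_c1 = √(μ/r₁) = 6312 m/s; transfer-periapsis v_p = √[μ(2/r₁ − 1/a_t)] = 8502 m/s.
At r₂: circular v_c2 = √(μ/r₂) = 2020 m/s; transfer-apoapsis v_a = √[μ(2/r₂ − 1/a_t)] = 870.5 m/s.
Δv₂ = v_c2 − v_a = 1149 m/s.
= 1.149 km/s.

Δv ≈ 1.149 km/s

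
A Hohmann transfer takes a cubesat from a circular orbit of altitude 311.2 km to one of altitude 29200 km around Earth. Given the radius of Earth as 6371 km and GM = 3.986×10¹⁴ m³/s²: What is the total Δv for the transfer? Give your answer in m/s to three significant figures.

Δv_total ≈ 3760 m/s

r₁ = 6371 + 311.2 = 6682.2 km = 6.6822×10⁶ m.
r₂ = 6371 + 29200 = 35571 km = 3.5571×10⁷ m.
Transfer ellipse a_t = (r₁ + r₂)/2 = 2.113×10⁷ m.
At r₁: circular v_c1 = √(μ/r₁) = 7723 m/s; transfer-perigee v_p = √[μ(2/r₁ − 1/a_t)] = 10020 m/s.
Δv₁ = v_p − v_c1 = 2298 m/s.
At r₂: circular v_c2 = √(μ/r₂) = 3348 m/s; transfer-apogee v_a = √[μ(2/r₂ − 1/a_t)] = 1883 m/s.
Δv₂ = v_c2 − v_a = 1465 m/s.
Total Δv = Δv₁ + Δv₂ = 3763 m/s.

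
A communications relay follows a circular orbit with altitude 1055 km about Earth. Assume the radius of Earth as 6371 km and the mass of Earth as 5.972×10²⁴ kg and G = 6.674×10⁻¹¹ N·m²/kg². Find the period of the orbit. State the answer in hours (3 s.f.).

μ = GM = 6.674×10⁻¹¹ × 5.972×10²⁴ = 3.986×10¹⁴ m³/s².
r = 6371 + 1055 = 7426.0 km = 7.4260×10⁶ m.
Kepler's third law: T = 2π√(r³/μ) = 2π√((7.426×10⁶)³ / 3.986×10¹⁴).
r³/μ = 1.027×10⁶ s², so T = 2π × 1.014×10³ = 6.369×10³ s.
Converting: 6.369×10³ s ÷ 3600 = 1.769 hours.

T ≈ 1.77 hours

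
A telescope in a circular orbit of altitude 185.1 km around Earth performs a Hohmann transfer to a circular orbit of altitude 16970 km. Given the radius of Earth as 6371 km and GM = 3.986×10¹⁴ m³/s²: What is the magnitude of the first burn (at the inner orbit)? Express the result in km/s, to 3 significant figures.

Δv ≈ 1.95 km/s

r₁ = 6371 + 185.1 = 6556.1 km = 6.5561×10⁶ m.
r₂ = 6371 + 16970 = 23341 km = 2.3341×10⁷ m.
Transfer ellipse a_t = (r₁ + r₂)/2 = 1.495×10⁷ m.
At r₁: circular v_c1 = √(μ/r₁) = 7797 m/s; transfer-perigee v_p = √[μ(2/r₁ − 1/a_t)] = 9743 m/s.
Δv₁ = v_p − v_c1 = 1946 m/s.
= 1.946 km/s.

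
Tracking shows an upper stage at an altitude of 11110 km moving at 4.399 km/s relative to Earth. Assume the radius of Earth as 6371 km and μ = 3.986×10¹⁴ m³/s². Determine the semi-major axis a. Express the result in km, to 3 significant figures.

a ≈ 15200 km

r = 6371 + 11110 = 17481 km = 1.748×10⁷ m.
Vis-viva rearranged: 1/a = 2/r − v²/μ = 1.144×10⁻⁷ − 4.855×10⁻⁸ = 6.586×10⁻⁸ m⁻¹.
a = 1.518×10⁷ m = 15183 km.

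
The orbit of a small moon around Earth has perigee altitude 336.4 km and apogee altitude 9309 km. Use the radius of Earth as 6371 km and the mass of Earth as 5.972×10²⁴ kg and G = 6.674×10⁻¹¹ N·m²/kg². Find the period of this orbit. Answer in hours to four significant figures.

T ≈ 3.274 hours

μ = GM = 6.674×10⁻¹¹ × 5.972×10²⁴ = 3.986×10¹⁴ m³/s².
r_p = 6371 + 336.4 = 6707.4 km = 6.7074×10⁶ m.
r_a = 6371 + 9309 = 15680 km = 1.5680×10⁷ m.
Semi-major axis a = (r_p + r_a)/2 = (6707.4 + 15680)/2 = 11194 km = 1.119×10⁷ m.
By Kepler's third law T = 2π√(a³/μ) = 2π × 1.876×10³ = 1.179×10⁴ s.
= 3.274 hours.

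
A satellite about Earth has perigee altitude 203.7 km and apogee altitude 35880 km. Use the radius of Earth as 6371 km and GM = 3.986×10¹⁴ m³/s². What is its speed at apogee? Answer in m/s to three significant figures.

v ≈ 1590 m/s

r_p = 6371 + 203.7 = 6574.7 km = 6.5747×10⁶ m.
r_a = 6371 + 35880 = 42251 km = 4.2251×10⁷ m.
Semi-major axis a = (r_p + r_a)/2 = 24413 km = 2.441×10⁷ m.
Vis-viva: v² = μ(2/r − 1/a) = 3.986×10¹⁴ × (4.734×10⁻⁸ − 4.096×10⁻⁸) = 2.541×10⁶ m²/s².
v = 1594 m/s.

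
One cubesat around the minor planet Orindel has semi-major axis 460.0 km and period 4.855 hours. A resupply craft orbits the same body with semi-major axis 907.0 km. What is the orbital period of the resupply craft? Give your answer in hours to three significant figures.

T₂ ≈ 13.4 hours

Kepler's third law: T² ∝ a³, so T₂ = T₁ (a₂/a₁)^(3/2).
a₂/a₁ = 1.972, (a₂/a₁)^(3/2) = 2.769.
T₂ = 4.855 × 2.769 = 13.44 hours.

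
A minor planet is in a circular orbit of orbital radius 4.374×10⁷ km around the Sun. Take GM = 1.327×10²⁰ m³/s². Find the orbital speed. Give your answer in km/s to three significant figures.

v ≈ 55.1 km/s

r = 4.374×10⁷ km = 4.374×10¹⁰ m.
For a circular orbit v = √(μ/r) = √(1.327×10²⁰ / 4.374×10¹⁰) = √(3.034×10⁹) = 55080 m/s.
That is 55.08 km/s.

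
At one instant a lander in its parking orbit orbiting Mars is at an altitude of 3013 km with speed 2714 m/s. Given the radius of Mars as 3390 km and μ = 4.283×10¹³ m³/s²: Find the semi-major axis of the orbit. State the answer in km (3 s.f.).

a ≈ 7120 km

r = 3390 + 3013 = 6403.0 km = 6.403×10⁶ m.
Vis-viva rearranged: 1/a = 2/r − v²/μ = 3.124×10⁻⁷ − 1.720×10⁻⁷ = 1.404×10⁻⁷ m⁻¹.
a = 7.124×10⁶ m = 7123.7 km.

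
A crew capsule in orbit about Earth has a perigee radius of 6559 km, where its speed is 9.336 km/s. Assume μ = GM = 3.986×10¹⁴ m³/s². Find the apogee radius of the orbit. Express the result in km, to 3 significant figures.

apogee radius ≈ 16600 km

r_p = 6.559×10⁶ m.
Specific energy ε = v²/2 − μ/r = -1.719×10⁷ J/kg, so a = −μ/(2ε) = 1.159×10⁷ m.
The apsides satisfy r_p + r_a = 2a, so the apogee radius is 2a − r_p = 1.663×10⁷ m = 16628 km.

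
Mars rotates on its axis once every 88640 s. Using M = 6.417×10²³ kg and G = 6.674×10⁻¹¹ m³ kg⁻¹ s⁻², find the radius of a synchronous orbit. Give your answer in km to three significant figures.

μ = GM = 6.674×10⁻¹¹ × 6.417×10²³ = 4.283×10¹³ m³/s².
A synchronous orbit has period T, so by Kepler's third law a = (μT²/4π²)^(1/3).
μT²/4π² = 4.283×10¹³ × (8.864×10⁴)² / 39.48 = 8.524×10²¹ m³.
a = 2.043×10⁷ m = 20427 km.

r_sync ≈ 20400 km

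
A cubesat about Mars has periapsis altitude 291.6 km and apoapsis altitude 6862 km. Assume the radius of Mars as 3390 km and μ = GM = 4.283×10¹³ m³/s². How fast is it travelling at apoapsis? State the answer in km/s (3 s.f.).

v ≈ 1.49 km/s

r_p = 3390 + 291.6 = 3681.6 km = 3.6816×10⁶ m.
r_a = 3390 + 6862 = 10252 km = 1.0252×10⁷ m.
Semi-major axis a = (r_p + r_a)/2 = 6966.8 km = 6.967×10⁶ m.
Vis-viva: v² = μ(2/r − 1/a) = 4.283×10¹³ × (1.951×10⁻⁷ − 1.435×10⁻⁷) = 2.208×10⁶ m²/s².
v = 1486 m/s = 1.486 km/s.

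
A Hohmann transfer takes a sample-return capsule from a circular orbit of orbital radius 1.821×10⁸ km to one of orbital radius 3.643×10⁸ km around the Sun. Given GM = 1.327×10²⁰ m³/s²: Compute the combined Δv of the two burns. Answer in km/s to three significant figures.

Δv_total ≈ 7.68 km/s

r₁ = 1.821×10⁸ km = 1.821×10¹¹ m.
r₂ = 3.643×10⁸ km = 3.643×10¹¹ m.
Transfer ellipse a_t = (r₁ + r₂)/2 = 2.732×10¹¹ m.
At r₁: circular v_c1 = √(μ/r₁) = 26990 m/s; transfer-perihelion v_p = √[μ(2/r₁ − 1/a_t)] = 31170 m/s.
Δv₁ = v_p − v_c1 = 4178 m/s.
At r₂: circular v_c2 = √(μ/r₂) = 19090 m/s; transfer-aphelion v_a = √[μ(2/r₂ − 1/a_t)] = 15580 m/s.
Δv₂ = v_c2 − v_a = 3504 m/s.
Total Δv = Δv₁ + Δv₂ = 7681 m/s = 7.681 km/s.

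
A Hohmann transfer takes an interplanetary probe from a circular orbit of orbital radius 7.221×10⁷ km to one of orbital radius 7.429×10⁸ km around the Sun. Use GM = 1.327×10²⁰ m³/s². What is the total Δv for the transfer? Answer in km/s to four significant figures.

r₁ = 7.221×10⁷ km = 7.221×10¹⁰ m.
r₂ = 7.429×10⁸ km = 7.429×10¹¹ m.
Transfer ellipse a_t = (r₁ + r₂)/2 = 4.076×10¹¹ m.
At r₁: circular v_c1 = √(μ/r₁) = 42870 m/s; transfer-perihelion v_p = √[μ(2/r₁ − 1/a_t)] = 57880 m/s.
Δv₁ = v_p − v_c1 = 15010 m/s.
At r₂: circular v_c2 = √(μ/r₂) = 13370 m/s; transfer-aphelion v_a = √[μ(2/r₂ − 1/a_t)] = 5626 m/s.
Δv₂ = v_c2 − v_a = 7739 m/s.
Total Δv = Δv₁ + Δv₂ = 22750 m/s = 22.75 km/s.

Δv_total ≈ 22.75 km/s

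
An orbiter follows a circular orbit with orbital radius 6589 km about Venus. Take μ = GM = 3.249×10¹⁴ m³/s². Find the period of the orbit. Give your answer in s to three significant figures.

T ≈ 5900 s

r = 6589 km = 6.589×10⁶ m.
Kepler's third law: T = 2π√(r³/μ) = 2π√((6.589×10⁶)³ / 3.249×10¹⁴).
r³/μ = 8.805×10⁵ s², so T = 2π × 9.383×10² = 5.896×10³ s.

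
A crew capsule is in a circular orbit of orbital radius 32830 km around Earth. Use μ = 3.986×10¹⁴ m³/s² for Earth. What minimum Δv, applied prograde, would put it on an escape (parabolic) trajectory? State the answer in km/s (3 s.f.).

Δv ≈ 1.44 km/s

r = 32830 km = 3.283×10⁷ m.
Circular speed v_c = √(μ/r) = 3484 m/s.
Escape speed v_esc = √(2μ/r) = √2 × v_c = 4928 m/s.
Δv = v_esc − v_c = 1443 m/s = 1.443 km/s.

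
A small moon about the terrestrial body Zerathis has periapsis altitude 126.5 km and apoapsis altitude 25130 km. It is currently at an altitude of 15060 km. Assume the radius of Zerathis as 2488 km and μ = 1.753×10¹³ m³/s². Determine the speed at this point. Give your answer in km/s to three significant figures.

v ≈ 0.916 km/s

r_p = 2488 + 126.5 = 2614.5 km = 2.6145×10⁶ m.
r_a = 2488 + 25130 = 27618 km = 2.7618×10⁷ m.
r = 2488 + 15060 = 17548 km = 1.755×10⁷ m.
Semi-major axis a = (r_p + r_a)/2 = 15116 km = 1.512×10⁷ m.
Vis-viva: v² = μ(2/r − 1/a) = 1.753×10¹³ × (1.140×10⁻⁷ − 6.615×10⁻⁸) = 8.383×10⁵ m²/s².
v = 915.6 m/s = 0.9156 km/s.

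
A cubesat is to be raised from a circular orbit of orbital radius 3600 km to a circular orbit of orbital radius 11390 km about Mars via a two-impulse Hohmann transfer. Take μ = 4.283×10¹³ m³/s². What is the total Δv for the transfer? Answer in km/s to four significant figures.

Δv_total ≈ 1.398 km/s

r₁ = 3600 km = 3.600×10⁶ m.
r₂ = 11390 km = 1.139×10⁷ m.
Transfer ellipse a_t = (r₁ + r₂)/2 = 7.495×10⁶ m.
At r₁: circular v_c1 = √(μ/r₁) = 3449 m/s; transfer-periapsis v_p = √[μ(2/r₁ − 1/a_t)] = 4252 m/s.
Δv₁ = v_p − v_c1 = 802.8 m/s.
At r₂: circular v_c2 = √(μ/r₂) = 1939 m/s; transfer-apoapsis v_a = √[μ(2/r₂ − 1/a_t)] = 1344 m/s.
Δv₂ = v_c2 − v_a = 595.2 m/s.
Total Δv = Δv₁ + Δv₂ = 1398 m/s = 1.398 km/s.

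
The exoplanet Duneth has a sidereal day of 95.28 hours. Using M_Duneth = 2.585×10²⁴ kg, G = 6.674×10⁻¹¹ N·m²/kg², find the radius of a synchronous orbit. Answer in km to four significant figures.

r_sync ≈ 80110 km

μ = GM = 6.674×10⁻¹¹ × 2.585×10²⁴ = 1.725×10¹⁴ m³/s².
T = 95.28 hours = 3.430×10⁵ s.
A synchronous orbit has period T, so by Kepler's third law a = (μT²/4π²)^(1/3).
μT²/4π² = 1.725×10¹⁴ × (3.430×10⁵)² / 39.48 = 5.142×10²³ m³.
a = 8.011×10⁷ m = 80112 km.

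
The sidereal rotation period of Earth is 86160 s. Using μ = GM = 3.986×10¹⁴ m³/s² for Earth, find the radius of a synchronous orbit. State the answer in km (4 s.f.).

A synchronous orbit has period T, so by Kepler's third law a = (μT²/4π²)^(1/3).
μT²/4π² = 3.986×10¹⁴ × (8.616×10⁴)² / 39.48 = 7.495×10²² m³.
a = 4.216×10⁷ m = 42163 km.

r_sync ≈ 42160 km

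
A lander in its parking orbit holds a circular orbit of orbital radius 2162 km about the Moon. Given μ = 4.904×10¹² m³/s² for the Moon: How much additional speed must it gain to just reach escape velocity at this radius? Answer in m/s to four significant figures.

Δv ≈ 623.8 m/s

r = 2162 km = 2.162×10⁶ m.
Circular speed v_c = √(μ/r) = 1506 m/s.
Escape speed v_esc = √(2μ/r) = √2 × v_c = 2130 m/s.
Δv = v_esc − v_c = 623.8 m/s.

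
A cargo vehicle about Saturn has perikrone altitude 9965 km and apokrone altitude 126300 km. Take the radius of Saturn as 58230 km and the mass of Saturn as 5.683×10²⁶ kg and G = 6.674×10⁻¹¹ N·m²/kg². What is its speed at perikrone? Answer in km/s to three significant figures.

μ = GM = 6.674×10⁻¹¹ × 5.683×10²⁶ = 3.793×10¹⁶ m³/s².
r_p = 58230 + 9965 = 68195 km = 6.8195×10⁷ m.
r_a = 58230 + 126300 = 184530 km = 1.8453×10⁸ m.
Semi-major axis a = (r_p + r_a)/2 = 1.2636×10⁵ km = 1.264×10⁸ m.
Vis-viva: v² = μ(2/r − 1/a) = 3.793×10¹⁶ × (2.933×10⁻⁸ − 7.914×10⁻⁹) = 8.122×10⁸ m²/s².
v = 28500 m/s = 28.50 km/s.

v ≈ 28.5 km/s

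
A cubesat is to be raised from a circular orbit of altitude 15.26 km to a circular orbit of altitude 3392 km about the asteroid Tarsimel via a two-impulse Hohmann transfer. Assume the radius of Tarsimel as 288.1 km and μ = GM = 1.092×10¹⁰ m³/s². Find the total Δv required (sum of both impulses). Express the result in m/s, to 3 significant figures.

r₁ = 288.1 + 15.26 = 303.36 km = 3.0336×10⁵ m.
r₂ = 288.1 + 3392 = 3680.1 km = 3.6801×10⁶ m.
Transfer ellipse a_t = (r₁ + r₂)/2 = 1.992×10⁶ m.
At r₁: circular v_c1 = √(μ/r₁) = 189.7 m/s; transfer-periapsis v_p = √[μ(2/r₁ − 1/a_t)] = 257.9 m/s.
Δv₁ = v_p − v_c1 = 68.17 m/s.
At r₂: circular v_c2 = √(μ/r₂) = 54.47 m/s; transfer-apoapsis v_a = √[μ(2/r₂ − 1/a_t)] = 21.26 m/s.
Δv₂ = v_c2 − v_a = 33.21 m/s.
Total Δv = Δv₁ + Δv₂ = 101.4 m/s.

Δv_total ≈ 101 m/s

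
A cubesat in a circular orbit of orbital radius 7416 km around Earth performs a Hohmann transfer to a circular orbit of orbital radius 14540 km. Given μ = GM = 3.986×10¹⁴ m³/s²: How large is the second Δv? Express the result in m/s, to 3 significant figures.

r₁ = 7416 km = 7.416×10⁶ m.
r₂ = 14540 km = 1.454×10⁷ m.
Transfer ellipse a_t = (r₁ + r₂)/2 = 1.098×10⁷ m.
At r₁: circular v_c1 = √(μ/r₁) = 7331 m/s; transfer-perigee v_p = √[μ(2/r₁ − 1/a_t)] = 8437 m/s.
At r₂: circular v_c2 = √(μ/r₂) = 5236 m/s; transfer-apogee v_a = √[μ(2/r₂ − 1/a_t)] = 4303 m/s.
Δv₂ = v_c2 − v_a = 932.5 m/s.

Δv ≈ 932 m/s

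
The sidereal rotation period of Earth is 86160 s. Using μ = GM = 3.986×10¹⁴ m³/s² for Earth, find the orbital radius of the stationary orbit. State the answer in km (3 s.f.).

r_sync ≈ 42200 km

A synchronous orbit has period T, so by Kepler's third law a = (μT²/4π²)^(1/3).
μT²/4π² = 3.986×10¹⁴ × (8.616×10⁴)² / 39.48 = 7.495×10²² m³.
a = 4.216×10⁷ m = 42163 km.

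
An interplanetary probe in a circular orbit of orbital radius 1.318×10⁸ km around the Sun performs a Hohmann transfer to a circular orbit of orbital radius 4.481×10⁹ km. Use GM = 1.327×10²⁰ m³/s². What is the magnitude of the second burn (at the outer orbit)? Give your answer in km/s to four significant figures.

r₁ = 1.318×10⁸ km = 1.318×10¹¹ m.
r₂ = 4.481×10⁹ km = 4.481×10¹² m.
Transfer ellipse a_t = (r₁ + r₂)/2 = 2.306×10¹² m.
At r₁: circular v_c1 = √(μ/r₁) = 31730 m/s; transfer-perihelion v_p = √[μ(2/r₁ − 1/a_t)] = 44230 m/s.
At r₂: circular v_c2 = √(μ/r₂) = 5442 m/s; transfer-aphelion v_a = √[μ(2/r₂ − 1/a_t)] = 1301 m/s.
Δv₂ = v_c2 − v_a = 4141 m/s.
= 4.141 km/s.

Δv ≈ 4.141 km/s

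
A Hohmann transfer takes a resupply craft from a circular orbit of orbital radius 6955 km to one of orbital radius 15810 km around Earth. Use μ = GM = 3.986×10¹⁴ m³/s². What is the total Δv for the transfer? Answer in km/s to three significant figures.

r₁ = 6955 km = 6.955×10⁶ m.
r₂ = 15810 km = 1.581×10⁷ m.
Transfer ellipse a_t = (r₁ + r₂)/2 = 1.138×10⁷ m.
At r₁: circular v_c1 = √(μ/r₁) = 7570 m/s; transfer-perigee v_p = √[μ(2/r₁ − 1/a_t)] = 8922 m/s.
Δv₁ = v_p − v_c1 = 1352 m/s.
At r₂: circular v_c2 = √(μ/r₂) = 5021 m/s; transfer-apogee v_a = √[μ(2/r₂ − 1/a_t)] = 3925 m/s.
Δv₂ = v_c2 − v_a = 1096 m/s.
Total Δv = Δv₁ + Δv₂ = 2448 m/s = 2.448 km/s.

Δv_total ≈ 2.45 km/s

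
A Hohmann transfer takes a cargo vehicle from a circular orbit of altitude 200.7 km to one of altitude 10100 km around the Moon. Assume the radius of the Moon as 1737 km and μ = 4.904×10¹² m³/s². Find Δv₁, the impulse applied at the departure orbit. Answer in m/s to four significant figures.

r₁ = 1737 + 200.7 = 1937.7 km = 1.9377×10⁶ m.
r₂ = 1737 + 10100 = 11837 km = 1.1837×10⁷ m.
Transfer ellipse a_t = (r₁ + r₂)/2 = 6.887×10⁶ m.
At r₁: circular v_c1 = √(μ/r₁) = 1591 m/s; transfer-perilune v_p = √[μ(2/r₁ − 1/a_t)] = 2086 m/s.
Δv₁ = v_p − v_c1 = 494.7 m/s.

Δv ≈ 494.7 m/s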